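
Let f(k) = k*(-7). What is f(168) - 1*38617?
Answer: -39793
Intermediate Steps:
f(k) = -7*k
f(168) - 1*38617 = -7*168 - 1*38617 = -1176 - 38617 = -39793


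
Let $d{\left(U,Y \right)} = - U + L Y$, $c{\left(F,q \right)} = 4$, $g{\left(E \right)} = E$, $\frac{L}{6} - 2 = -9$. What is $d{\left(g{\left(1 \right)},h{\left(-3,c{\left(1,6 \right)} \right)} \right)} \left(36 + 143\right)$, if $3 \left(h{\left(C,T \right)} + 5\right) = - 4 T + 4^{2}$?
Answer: $37411$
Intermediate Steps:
$L = -42$ ($L = 12 + 6 \left(-9\right) = 12 - 54 = -42$)
$h{\left(C,T \right)} = \frac{1}{3} - \frac{4 T}{3}$ ($h{\left(C,T \right)} = -5 + \frac{- 4 T + 4^{2}}{3} = -5 + \frac{- 4 T + 16}{3} = -5 + \frac{16 - 4 T}{3} = -5 - \left(- \frac{16}{3} + \frac{4 T}{3}\right) = \frac{1}{3} - \frac{4 T}{3}$)
$d{\left(U,Y \right)} = - U - 42 Y$
$d{\left(g{\left(1 \right)},h{\left(-3,c{\left(1,6 \right)} \right)} \right)} \left(36 + 143\right) = \left(\left(-1\right) 1 - 42 \left(\frac{1}{3} - \frac{16}{3}\right)\right) \left(36 + 143\right) = \left(-1 - 42 \left(\frac{1}{3} - \frac{16}{3}\right)\right) 179 = \left(-1 - -210\right) 179 = \left(-1 + 210\right) 179 = 209 \cdot 179 = 37411$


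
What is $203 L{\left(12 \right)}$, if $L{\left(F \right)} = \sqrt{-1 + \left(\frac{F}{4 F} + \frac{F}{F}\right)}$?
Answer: $\frac{203}{2} \approx 101.5$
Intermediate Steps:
$L{\left(F \right)} = \frac{1}{2}$ ($L{\left(F \right)} = \sqrt{-1 + \left(F \frac{1}{4 F} + 1\right)} = \sqrt{-1 + \left(\frac{1}{4} + 1\right)} = \sqrt{-1 + \frac{5}{4}} = \sqrt{\frac{1}{4}} = \frac{1}{2}$)
$203 L{\left(12 \right)} = 203 \cdot \frac{1}{2} = \frac{203}{2}$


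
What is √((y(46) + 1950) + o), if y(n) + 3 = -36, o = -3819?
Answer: 6*I*√53 ≈ 43.681*I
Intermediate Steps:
y(n) = -39 (y(n) = -3 - 36 = -39)
√((y(46) + 1950) + o) = √((-39 + 1950) - 3819) = √(1911 - 3819) = √(-1908) = 6*I*√53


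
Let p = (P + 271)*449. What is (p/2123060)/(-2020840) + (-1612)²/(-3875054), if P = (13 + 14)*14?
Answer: -5574351120710054127/8312697194993400800 ≈ -0.67058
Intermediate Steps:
P = 378 (P = 27*14 = 378)
p = 291401 (p = (378 + 271)*449 = 649*449 = 291401)
(p/2123060)/(-2020840) + (-1612)²/(-3875054) = (291401/2123060)/(-2020840) + (-1612)²/(-3875054) = (291401*(1/2123060))*(-1/2020840) + 2598544*(-1/3875054) = (291401/2123060)*(-1/2020840) - 1299272/1937527 = -291401/4290364570400 - 1299272/1937527 = -5574351120710054127/8312697194993400800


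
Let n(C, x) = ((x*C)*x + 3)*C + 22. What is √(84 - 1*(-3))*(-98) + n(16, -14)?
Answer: 50246 - 98*√87 ≈ 49332.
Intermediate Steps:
n(C, x) = 22 + C*(3 + C*x²) (n(C, x) = ((C*x)*x + 3)*C + 22 = (C*x² + 3)*C + 22 = (3 + C*x²)*C + 22 = C*(3 + C*x²) + 22 = 22 + C*(3 + C*x²))
√(84 - 1*(-3))*(-98) + n(16, -14) = √(84 - 1*(-3))*(-98) + (22 + 3*16 + 16²*(-14)²) = √(84 + 3)*(-98) + (22 + 48 + 256*196) = √87*(-98) + (22 + 48 + 50176) = -98*√87 + 50246 = 50246 - 98*√87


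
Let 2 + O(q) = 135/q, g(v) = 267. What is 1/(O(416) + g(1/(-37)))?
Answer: 416/110375 ≈ 0.0037690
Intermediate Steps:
O(q) = -2 + 135/q
1/(O(416) + g(1/(-37))) = 1/((-2 + 135/416) + 267) = 1/(-697/416 + 267) = 1/(110375/416) = 416/110375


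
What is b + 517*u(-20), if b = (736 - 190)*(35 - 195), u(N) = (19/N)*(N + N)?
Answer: -67714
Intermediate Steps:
u(N) = 38 (u(N) = (19/N)*(2*N) = 38)
b = -87360 (b = 546*(-160) = -87360)
b + 517*u(-20) = -87360 + 517*38 = -87360 + 19646 = -67714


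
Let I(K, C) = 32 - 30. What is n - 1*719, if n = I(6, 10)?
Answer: -717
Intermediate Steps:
I(K, C) = 2
n = 2
n - 1*719 = 2 - 1*719 = 2 - 719 = -717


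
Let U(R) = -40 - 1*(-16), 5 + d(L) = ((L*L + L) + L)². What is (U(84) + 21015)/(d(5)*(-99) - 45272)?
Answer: -20991/166052 ≈ -0.12641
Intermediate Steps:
d(L) = -5 + (L² + 2*L)² (d(L) = -5 + ((L*L + L) + L)² = -5 + ((L² + L) + L)² = -5 + ((L + L²) + L)² = -5 + (L² + 2*L)²)
U(R) = -24 (U(R) = -40 + 16 = -24)
(U(84) + 21015)/(d(5)*(-99) - 45272) = (-24 + 21015)/((-5 + 5²*(2 + 5)²)*(-99) - 45272) = 20991/((-5 + 25*7²)*(-99) - 45272) = 20991/((-5 + 25*49)*(-99) - 45272) = 20991/((-5 + 1225)*(-99) - 45272) = 20991/(1220*(-99) - 45272) = 20991/(-120780 - 45272) = 20991/(-166052) = 20991*(-1/166052) = -20991/166052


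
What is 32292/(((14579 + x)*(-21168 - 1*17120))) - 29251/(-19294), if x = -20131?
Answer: 777331708103/512677698368 ≈ 1.5162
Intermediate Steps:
32292/(((14579 + x)*(-21168 - 1*17120))) - 29251/(-19294) = 32292/(((14579 - 20131)*(-21168 - 1*17120))) - 29251/(-19294) = 32292/((-5552*(-21168 - 17120))) - 29251*(-1/19294) = 32292/((-5552*(-38288))) + 29251/19294 = 32292/212574976 + 29251/19294 = 32292*(1/212574976) + 29251/19294 = 8073/53143744 + 29251/19294 = 777331708103/512677698368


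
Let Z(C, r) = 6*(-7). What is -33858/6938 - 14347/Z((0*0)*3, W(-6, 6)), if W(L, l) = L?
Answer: 49058725/145698 ≈ 336.72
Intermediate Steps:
Z(C, r) = -42
-33858/6938 - 14347/Z((0*0)*3, W(-6, 6)) = -33858/6938 - 14347/(-42) = -33858*1/6938 - 14347*(-1/42) = -16929/3469 + 14347/42 = 49058725/145698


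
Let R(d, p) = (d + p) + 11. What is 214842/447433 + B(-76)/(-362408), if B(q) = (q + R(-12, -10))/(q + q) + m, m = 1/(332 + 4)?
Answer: 71008504322345/147883808381568 ≈ 0.48016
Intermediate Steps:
R(d, p) = 11 + d + p
m = 1/336 ≈ 0.0029762
B(q) = 1/336 + (-11 + q)/(2*q) (B(q) = (q + (11 - 12 - 10))/(q + q) + 1/336 = (q - 11)/((2*q)) + 1/336 = (-11 + q)*(1/(2*q)) + 1/336 = (-11 + q)/(2*q) + 1/336 = 1/336 + (-11 + q)/(2*q))
214842/447433 + B(-76)/(-362408) = 214842/447433 + ((1/336)*(-1848 + 169*(-76))/(-76))/(-362408) = 214842*(1/447433) + ((1/336)*(-1/76)*(-1848 - 12844))*(-1/362408) = 214842/447433 + ((1/336)*(-1/76)*(-14692))*(-1/362408) = 214842/447433 + (3673/6384)*(-1/362408) = 214842/447433 - 3673/2313612672 = 71008504322345/147883808381568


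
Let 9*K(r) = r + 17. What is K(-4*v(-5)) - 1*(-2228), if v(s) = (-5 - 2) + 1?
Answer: 20093/9 ≈ 2232.6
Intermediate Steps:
v(s) = -6 (v(s) = -7 + 1 = -6)
K(r) = 17/9 + r/9 (K(r) = (r + 17)/9 = (17 + r)/9 = 17/9 + r/9)
K(-4*v(-5)) - 1*(-2228) = (17/9 + (-4*(-6))/9) - 1*(-2228) = (17/9 + (1/9)*24) + 2228 = (17/9 + 8/3) + 2228 = 41/9 + 2228 = 20093/9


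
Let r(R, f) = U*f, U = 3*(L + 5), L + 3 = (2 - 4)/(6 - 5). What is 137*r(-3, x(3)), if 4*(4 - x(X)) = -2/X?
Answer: 0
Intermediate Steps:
x(X) = 4 + 1/(2*X) (x(X) = 4 - (-1)/(2*X) = 4 + 1/(2*X))
L = -5 (L = -3 + (2 - 4)/(6 - 5) = -3 - 2/1 = -3 - 2*1 = -3 - 2 = -5)
U = 0 (U = 3*(-5 + 5) = 3*0 = 0)
r(R, f) = 0 (r(R, f) = 0*f = 0)
137*r(-3, x(3)) = 137*0 = 0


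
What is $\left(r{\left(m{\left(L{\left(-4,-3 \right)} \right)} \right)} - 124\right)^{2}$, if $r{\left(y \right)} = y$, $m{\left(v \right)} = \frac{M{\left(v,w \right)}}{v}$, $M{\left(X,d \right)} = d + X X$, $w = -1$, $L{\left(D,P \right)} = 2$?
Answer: $\frac{60025}{4} \approx 15006.0$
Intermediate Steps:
$M{\left(X,d \right)} = d + X^{2}$
$m{\left(v \right)} = \frac{-1 + v^{2}}{v}$
$\left(r{\left(m{\left(L{\left(-4,-3 \right)} \right)} \right)} - 124\right)^{2} = \left(\left(2 - \frac{1}{2}\right) - 124\right)^{2} = \left(\frac{3}{2} - 124\right)^{2} = \left(- \frac{245}{2}\right)^{2} = \frac{60025}{4}$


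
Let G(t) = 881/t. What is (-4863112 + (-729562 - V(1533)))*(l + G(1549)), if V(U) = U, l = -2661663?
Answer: 23064440546390942/1549 ≈ 1.4890e+13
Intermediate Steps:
(-4863112 + (-729562 - V(1533)))*(l + G(1549)) = (-4863112 + (-729562 - 1*1533))*(-2661663 + 881/1549) = (-4863112 + (-729562 - 1533))*(-2661663 + 881*(1/1549)) = (-4863112 - 731095)*(-2661663 + 881/1549) = -5594207*(-4122915106/1549) = 23064440546390942/1549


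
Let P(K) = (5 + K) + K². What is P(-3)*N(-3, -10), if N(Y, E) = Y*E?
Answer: 330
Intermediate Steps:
N(Y, E) = E*Y
P(K) = 5 + K + K²
P(-3)*N(-3, -10) = (5 - 3 + (-3)²)*(-10*(-3)) = (5 - 3 + 9)*30 = 11*30 = 330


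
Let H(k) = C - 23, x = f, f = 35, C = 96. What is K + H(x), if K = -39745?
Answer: -39672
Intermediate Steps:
x = 35
H(k) = 73 (H(k) = 96 - 23 = 73)
K + H(x) = -39745 + 73 = -39672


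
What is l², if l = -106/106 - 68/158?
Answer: 12769/6241 ≈ 2.0460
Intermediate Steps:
l = -113/79 (l = -106*1/106 - 68*1/158 = -1 - 34/79 = -113/79 ≈ -1.4304)
l² = (-113/79)² = 12769/6241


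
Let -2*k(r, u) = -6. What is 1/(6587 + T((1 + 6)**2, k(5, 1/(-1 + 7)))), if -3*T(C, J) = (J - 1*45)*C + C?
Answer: 3/21770 ≈ 0.00013780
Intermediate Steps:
k(r, u) = 3 (k(r, u) = -1/2*(-6) = 3)
T(C, J) = -C/3 - C*(-45 + J)/3 (T(C, J) = -((J - 1*45)*C + C)/3 = -((J - 45)*C + C)/3 = -((-45 + J)*C + C)/3 = -(C*(-45 + J) + C)/3 = -(C + C*(-45 + J))/3 = -C/3 - C*(-45 + J)/3)
1/(6587 + T((1 + 6)**2, k(5, 1/(-1 + 7)))) = 1/(6587 + (1 + 6)**2*(44 - 1*3)/3) = 1/(6587 + (1/3)*7**2*(44 - 3)) = 1/(6587 + (1/3)*49*41) = 1/(6587 + 2009/3) = 1/(21770/3) = 3/21770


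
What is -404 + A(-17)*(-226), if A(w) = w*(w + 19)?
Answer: 7280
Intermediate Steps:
A(w) = w*(19 + w)
-404 + A(-17)*(-226) = -404 - 17*(19 - 17)*(-226) = -404 - 17*2*(-226) = -404 - 34*(-226) = -404 + 7684 = 7280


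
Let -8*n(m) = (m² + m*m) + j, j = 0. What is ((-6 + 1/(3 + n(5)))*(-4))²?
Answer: 107584/169 ≈ 636.59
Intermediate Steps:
n(m) = -m²/4 (n(m) = -((m² + m*m) + 0)/8 = -((m² + m²) + 0)/8 = -(2*m² + 0)/8 = -m²/4)
((-6 + 1/(3 + n(5)))*(-4))² = ((-6 + 1/(3 - ¼*5²))*(-4))² = ((-6 + 1/(3 - ¼*25))*(-4))² = ((-6 + 1/(3 - 25/4))*(-4))² = ((-6 + 1/(-13/4))*(-4))² = ((-6 - 4/13)*(-4))² = (-82/13*(-4))² = (328/13)² = 107584/169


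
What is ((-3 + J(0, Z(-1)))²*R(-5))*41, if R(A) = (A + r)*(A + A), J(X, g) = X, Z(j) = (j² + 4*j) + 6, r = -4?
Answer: 33210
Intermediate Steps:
Z(j) = 6 + j² + 4*j
R(A) = 2*A*(-4 + A) (R(A) = (A - 4)*(A + A) = (-4 + A)*(2*A) = 2*A*(-4 + A))
((-3 + J(0, Z(-1)))²*R(-5))*41 = ((-3 + 0)²*(2*(-5)*(-4 - 5)))*41 = ((-3)²*(2*(-5)*(-9)))*41 = (9*90)*41 = 810*41 = 33210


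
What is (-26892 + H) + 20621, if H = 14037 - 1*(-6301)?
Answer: 14067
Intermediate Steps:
H = 20338 (H = 14037 + 6301 = 20338)
(-26892 + H) + 20621 = (-26892 + 20338) + 20621 = -6554 + 20621 = 14067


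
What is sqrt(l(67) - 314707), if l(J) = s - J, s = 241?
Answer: I*sqrt(314533) ≈ 560.83*I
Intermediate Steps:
l(J) = 241 - J
sqrt(l(67) - 314707) = sqrt((241 - 1*67) - 314707) = sqrt((241 - 67) - 314707) = sqrt(174 - 314707) = sqrt(-314533) = I*sqrt(314533)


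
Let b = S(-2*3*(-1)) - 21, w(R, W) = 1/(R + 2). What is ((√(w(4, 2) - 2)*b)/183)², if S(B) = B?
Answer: -275/22326 ≈ -0.012317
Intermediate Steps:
w(R, W) = 1/(2 + R)
b = -15 (b = -2*3*(-1) - 21 = -6*(-1) - 21 = 6 - 21 = -15)
((√(w(4, 2) - 2)*b)/183)² = ((√(1/(2 + 4) - 2)*(-15))/183)² = ((√(1/6 - 2)*(-15))*(1/183))² = ((√(⅙ - 2)*(-15))*(1/183))² = ((√(-11/6)*(-15))*(1/183))² = (((I*√66/6)*(-15))*(1/183))² = (-5*I*√66/2*(1/183))² = (-5*I*√66/366)² = -275/22326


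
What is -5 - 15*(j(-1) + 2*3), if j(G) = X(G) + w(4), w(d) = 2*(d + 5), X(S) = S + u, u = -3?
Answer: -305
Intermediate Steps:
X(S) = -3 + S (X(S) = S - 3 = -3 + S)
w(d) = 10 + 2*d (w(d) = 2*(5 + d) = 10 + 2*d)
j(G) = 15 + G (j(G) = (-3 + G) + (10 + 2*4) = (-3 + G) + (10 + 8) = (-3 + G) + 18 = 15 + G)
-5 - 15*(j(-1) + 2*3) = -5 - 15*((15 - 1) + 2*3) = -5 - 15*(14 + 6) = -5 - 15*20 = -5 - 300 = -305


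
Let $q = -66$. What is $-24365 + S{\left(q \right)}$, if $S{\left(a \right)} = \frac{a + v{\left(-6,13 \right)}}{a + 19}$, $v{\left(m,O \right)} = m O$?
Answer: $- \frac{1145011}{47} \approx -24362.0$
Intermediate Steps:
$v{\left(m,O \right)} = O m$
$S{\left(a \right)} = \frac{-78 + a}{19 + a}$ ($S{\left(a \right)} = \frac{a + 13 \left(-6\right)}{a + 19} = \frac{a - 78}{19 + a} = \frac{-78 + a}{19 + a}$)
$-24365 + S{\left(q \right)} = -24365 + \frac{-78 - 66}{19 - 66} = -24365 + \frac{1}{-47} \left(-144\right) = -24365 - - \frac{144}{47} = -24365 + \frac{144}{47} = - \frac{1145011}{47}$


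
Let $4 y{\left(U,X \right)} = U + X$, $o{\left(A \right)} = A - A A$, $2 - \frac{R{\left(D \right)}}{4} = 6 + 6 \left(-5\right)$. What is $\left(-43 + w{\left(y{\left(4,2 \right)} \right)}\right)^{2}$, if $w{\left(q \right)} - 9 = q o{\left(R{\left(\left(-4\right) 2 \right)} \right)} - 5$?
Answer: $259435449$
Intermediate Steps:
$R{\left(D \right)} = 104$ ($R{\left(D \right)} = 8 - 4 \left(6 + 6 \left(-5\right)\right) = 8 - 4 \left(6 - 30\right) = 8 - -96 = 8 + 96 = 104$)
$o{\left(A \right)} = A - A^{2}$
$y{\left(U,X \right)} = \frac{U}{4} + \frac{X}{4}$ ($y{\left(U,X \right)} = \frac{U + X}{4} = \frac{U}{4} + \frac{X}{4}$)
$w{\left(q \right)} = 4 - 10712 q$ ($w{\left(q \right)} = 9 + \left(q 104 \left(1 - 104\right) - 5\right) = 9 + \left(q 104 \left(-103\right) - 5\right) = 9 + \left(q \left(-10712\right) - 5\right) = 9 - \left(5 + 10712 q\right) = 4 - 10712 q$)
$\left(-43 + w{\left(y{\left(4,2 \right)} \right)}\right)^{2} = \left(-43 + \left(4 - 10712 \left(\frac{1}{4} \cdot 4 + \frac{1}{4} \cdot 2\right)\right)\right)^{2} = \left(-43 + \left(4 - 10712 \left(1 + \frac{1}{2}\right)\right)\right)^{2} = \left(-43 + \left(4 - 16068\right)\right)^{2} = \left(-43 - 16064\right)^{2} = \left(-16107\right)^{2} = 259435449$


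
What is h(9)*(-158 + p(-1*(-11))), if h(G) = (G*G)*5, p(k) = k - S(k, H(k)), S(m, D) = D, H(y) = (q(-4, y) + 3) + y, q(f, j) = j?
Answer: -69660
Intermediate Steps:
H(y) = 3 + 2*y (H(y) = (y + 3) + y = (3 + y) + y = 3 + 2*y)
p(k) = -3 - k (p(k) = k - (3 + 2*k) = k + (-3 - 2*k) = -3 - k)
h(G) = 5*G² (h(G) = G²*5 = 5*G²)
h(9)*(-158 + p(-1*(-11))) = (5*9²)*(-158 + (-3 - (-1)*(-11))) = (5*81)*(-158 + (-3 - 1*11)) = 405*(-158 + (-3 - 11)) = 405*(-158 - 14) = 405*(-172) = -69660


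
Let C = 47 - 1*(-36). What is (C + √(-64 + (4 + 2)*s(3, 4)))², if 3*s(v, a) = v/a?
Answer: 13653/2 + 415*I*√10 ≈ 6826.5 + 1312.3*I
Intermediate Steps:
s(v, a) = v/(3*a) (s(v, a) = (v/a)/3 = v/(3*a))
C = 83 (C = 47 + 36 = 83)
(C + √(-64 + (4 + 2)*s(3, 4)))² = (83 + √(-64 + (4 + 2)*((⅓)*3/4)))² = (83 + √(-64 + 6*((⅓)*3*(¼))))² = (83 + √(-64 + 6*(¼)))² = (83 + √(-64 + 3/2))² = (83 + √(-125/2))² = (83 + 5*I*√10/2)²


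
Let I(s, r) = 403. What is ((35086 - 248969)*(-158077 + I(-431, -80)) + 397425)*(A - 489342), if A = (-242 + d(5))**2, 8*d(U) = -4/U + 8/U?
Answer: -1452926912352071313/100 ≈ -1.4529e+16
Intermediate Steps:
d(U) = 1/(2*U) (d(U) = (-4/U + 8/U)/8 = (4/U)/8 = 1/(2*U))
A = 5851561/100 (A = (-242 + (1/2)/5)**2 = (-242 + (1/2)*(1/5))**2 = (-242 + 1/10)**2 = (-2419/10)**2 = 5851561/100 ≈ 58516.)
((35086 - 248969)*(-158077 + I(-431, -80)) + 397425)*(A - 489342) = ((35086 - 248969)*(-158077 + 403) + 397425)*(5851561/100 - 489342) = (-213883*(-157674) + 397425)*(-43082639/100) = (33723788142 + 397425)*(-43082639/100) = 33724185567*(-43082639/100) = -1452926912352071313/100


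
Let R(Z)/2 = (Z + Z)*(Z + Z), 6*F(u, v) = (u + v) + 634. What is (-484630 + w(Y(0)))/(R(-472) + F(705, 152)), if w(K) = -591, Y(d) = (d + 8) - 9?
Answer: -970442/3565041 ≈ -0.27221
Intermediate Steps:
F(u, v) = 317/3 + u/6 + v/6 (F(u, v) = ((u + v) + 634)/6 = (634 + u + v)/6 = 317/3 + u/6 + v/6)
Y(d) = -1 + d (Y(d) = (8 + d) - 9 = -1 + d)
R(Z) = 8*Z**2 (R(Z) = 2*((Z + Z)*(Z + Z)) = 2*((2*Z)*(2*Z)) = 2*(4*Z**2) = 8*Z**2)
(-484630 + w(Y(0)))/(R(-472) + F(705, 152)) = (-484630 - 591)/(8*(-472)**2 + (317/3 + (1/6)*705 + (1/6)*152)) = -485221/(8*222784 + (317/3 + 235/2 + 76/3)) = -485221/(1782272 + 497/2) = -485221/3565041/2 = -485221*2/3565041 = -970442/3565041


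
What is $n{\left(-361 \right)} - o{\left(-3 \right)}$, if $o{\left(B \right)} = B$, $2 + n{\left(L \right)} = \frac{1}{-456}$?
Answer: $\frac{455}{456} \approx 0.99781$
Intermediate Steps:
$n{\left(L \right)} = - \frac{913}{456}$ ($n{\left(L \right)} = -2 + \frac{1}{-456} = -2 - \frac{1}{456} = - \frac{913}{456}$)
$n{\left(-361 \right)} - o{\left(-3 \right)} = - \frac{913}{456} - -3 = - \frac{913}{456} + 3 = \frac{455}{456}$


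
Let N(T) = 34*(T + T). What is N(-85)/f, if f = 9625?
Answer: -1156/1925 ≈ -0.60052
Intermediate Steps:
N(T) = 68*T (N(T) = 34*(2*T) = 68*T)
N(-85)/f = (68*(-85))/9625 = -5780*1/9625 = -1156/1925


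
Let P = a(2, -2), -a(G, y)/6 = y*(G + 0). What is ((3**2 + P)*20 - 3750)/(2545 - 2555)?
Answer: 309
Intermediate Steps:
a(G, y) = -6*G*y (a(G, y) = -6*y*(G + 0) = -6*y*G = -6*G*y)
P = 24 (P = -6*2*(-2) = 24)
((3**2 + P)*20 - 3750)/(2545 - 2555) = ((3**2 + 24)*20 - 3750)/(2545 - 2555) = ((9 + 24)*20 - 3750)/(-10) = (33*20 - 3750)*(-1/10) = (660 - 3750)*(-1/10) = -3090*(-1/10) = 309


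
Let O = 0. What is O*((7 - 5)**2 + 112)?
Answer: 0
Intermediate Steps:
O*((7 - 5)**2 + 112) = 0*((7 - 5)**2 + 112) = 0*(2**2 + 112) = 0*(4 + 112) = 0*116 = 0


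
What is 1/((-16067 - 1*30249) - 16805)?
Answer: -1/63121 ≈ -1.5843e-5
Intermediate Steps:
1/((-16067 - 1*30249) - 16805) = 1/((-16067 - 30249) - 16805) = 1/(-46316 - 16805) = 1/(-63121) = -1/63121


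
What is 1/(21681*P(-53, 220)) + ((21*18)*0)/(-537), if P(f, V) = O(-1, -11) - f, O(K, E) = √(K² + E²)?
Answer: 53/58256847 - √122/58256847 ≈ 7.2017e-7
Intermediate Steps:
O(K, E) = √(E² + K²)
P(f, V) = √122 - f (P(f, V) = √((-11)² + (-1)²) - f = √(121 + 1) - f = √122 - f)
1/(21681*P(-53, 220)) + ((21*18)*0)/(-537) = 1/(21681*(√122 - 1*(-53))) + ((21*18)*0)/(-537) = 1/(21681*(√122 + 53)) + (378*0)*(-1/537) = 1/(21681*(53 + √122)) + 0*(-1/537) = 1/(21681*(53 + √122)) + 0 = 1/(21681*(53 + √122))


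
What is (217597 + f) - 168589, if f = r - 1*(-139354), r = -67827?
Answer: 120535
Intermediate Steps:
f = 71527 (f = -67827 - 1*(-139354) = -67827 + 139354 = 71527)
(217597 + f) - 168589 = (217597 + 71527) - 168589 = 289124 - 168589 = 120535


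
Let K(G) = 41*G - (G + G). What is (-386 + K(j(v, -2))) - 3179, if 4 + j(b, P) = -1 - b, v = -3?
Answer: -3643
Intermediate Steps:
j(b, P) = -5 - b (j(b, P) = -4 + (-1 - b) = -5 - b)
K(G) = 39*G (K(G) = 41*G - 2*G = 39*G)
(-386 + K(j(v, -2))) - 3179 = (-386 + 39*(-5 - 1*(-3))) - 3179 = (-386 + 39*(-5 + 3)) - 3179 = (-386 + 39*(-2)) - 3179 = (-386 - 78) - 3179 = -464 - 3179 = -3643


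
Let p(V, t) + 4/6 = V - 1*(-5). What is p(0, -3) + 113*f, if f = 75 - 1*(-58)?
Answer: 45100/3 ≈ 15033.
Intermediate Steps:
f = 133 (f = 75 + 58 = 133)
p(V, t) = 13/3 + V (p(V, t) = -2/3 + (V - 1*(-5)) = -2/3 + (V + 5) = -2/3 + (5 + V) = 13/3 + V)
p(0, -3) + 113*f = (13/3 + 0) + 113*133 = 13/3 + 15029 = 45100/3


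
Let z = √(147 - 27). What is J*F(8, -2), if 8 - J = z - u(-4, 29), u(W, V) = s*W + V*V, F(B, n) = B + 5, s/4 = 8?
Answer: 9373 - 26*√30 ≈ 9230.6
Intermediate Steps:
s = 32 (s = 4*8 = 32)
F(B, n) = 5 + B
u(W, V) = V² + 32*W (u(W, V) = 32*W + V*V = 32*W + V² = V² + 32*W)
z = 2*√30 (z = √120 = 2*√30 ≈ 10.954)
J = 721 - 2*√30 (J = 8 - (2*√30 - (29² + 32*(-4))) = 8 - (2*√30 - (841 - 128)) = 8 - (2*√30 - 1*713) = 8 - (2*√30 - 713) = 8 - (-713 + 2*√30) = 8 + (713 - 2*√30) = 721 - 2*√30 ≈ 710.05)
J*F(8, -2) = (721 - 2*√30)*(5 + 8) = (721 - 2*√30)*13 = 9373 - 26*√30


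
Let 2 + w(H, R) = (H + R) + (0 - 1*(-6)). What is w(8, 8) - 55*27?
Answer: -1465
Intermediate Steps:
w(H, R) = 4 + H + R (w(H, R) = -2 + ((H + R) + (0 - 1*(-6))) = -2 + ((H + R) + (0 + 6)) = -2 + ((H + R) + 6) = -2 + (6 + H + R) = 4 + H + R)
w(8, 8) - 55*27 = (4 + 8 + 8) - 55*27 = 20 - 1485 = -1465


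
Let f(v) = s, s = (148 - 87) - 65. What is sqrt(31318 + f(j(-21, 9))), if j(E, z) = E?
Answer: sqrt(31314) ≈ 176.96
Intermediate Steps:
s = -4 (s = 61 - 65 = -4)
f(v) = -4
sqrt(31318 + f(j(-21, 9))) = sqrt(31318 - 4) = sqrt(31314)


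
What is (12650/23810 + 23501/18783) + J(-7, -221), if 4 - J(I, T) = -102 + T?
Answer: 14703915997/44722323 ≈ 328.78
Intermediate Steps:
J(I, T) = 106 - T (J(I, T) = 4 - (-102 + T) = 4 + (102 - T) = 106 - T)
(12650/23810 + 23501/18783) + J(-7, -221) = (12650/23810 + 23501/18783) + (106 - 1*(-221)) = (12650*(1/23810) + 23501*(1/18783)) + (106 + 221) = (1265/2381 + 23501/18783) + 327 = 79716376/44722323 + 327 = 14703915997/44722323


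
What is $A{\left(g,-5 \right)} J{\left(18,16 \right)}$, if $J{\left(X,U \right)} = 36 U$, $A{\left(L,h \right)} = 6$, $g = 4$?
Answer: $3456$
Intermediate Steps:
$A{\left(g,-5 \right)} J{\left(18,16 \right)} = 6 \cdot 36 \cdot 16 = 6 \cdot 576 = 3456$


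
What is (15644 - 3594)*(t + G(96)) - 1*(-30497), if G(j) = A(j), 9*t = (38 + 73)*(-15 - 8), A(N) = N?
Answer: -6692659/3 ≈ -2.2309e+6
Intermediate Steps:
t = -851/3 (t = ((38 + 73)*(-15 - 8))/9 = (111*(-23))/9 = (⅑)*(-2553) = -851/3 ≈ -283.67)
G(j) = j
(15644 - 3594)*(t + G(96)) - 1*(-30497) = (15644 - 3594)*(-851/3 + 96) - 1*(-30497) = 12050*(-563/3) + 30497 = -6784150/3 + 30497 = -6692659/3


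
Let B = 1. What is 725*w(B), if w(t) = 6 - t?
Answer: 3625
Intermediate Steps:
725*w(B) = 725*(6 - 1*1) = 725*(6 - 1) = 725*5 = 3625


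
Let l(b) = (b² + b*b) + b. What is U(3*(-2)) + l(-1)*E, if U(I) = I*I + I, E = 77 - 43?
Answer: 64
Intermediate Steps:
l(b) = b + 2*b² (l(b) = (b² + b²) + b = 2*b² + b = b + 2*b²)
E = 34
U(I) = I + I² (U(I) = I² + I = I + I²)
U(3*(-2)) + l(-1)*E = (3*(-2))*(1 + 3*(-2)) - (1 + 2*(-1))*34 = -6*(1 - 6) - (1 - 2)*34 = -6*(-5) - 1*(-1)*34 = 30 + 1*34 = 30 + 34 = 64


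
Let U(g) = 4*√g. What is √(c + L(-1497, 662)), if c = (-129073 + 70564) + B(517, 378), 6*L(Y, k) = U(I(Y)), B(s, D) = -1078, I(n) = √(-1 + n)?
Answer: √(-536283 + 6*1498^(¼)*√I)/3 ≈ 0.0060073 + 244.1*I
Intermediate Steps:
L(Y, k) = 2*(-1 + Y)^(¼)/3 (L(Y, k) = (4*√(√(-1 + Y)))/6 = (4*(-1 + Y)^(¼))/6 = 2*(-1 + Y)^(¼)/3)
c = -59587 (c = (-129073 + 70564) - 1078 = -58509 - 1078 = -59587)
√(c + L(-1497, 662)) = √(-59587 + 2*(-1 - 1497)^(¼)/3) = √(-59587 + 2*(-1498)^(¼)/3)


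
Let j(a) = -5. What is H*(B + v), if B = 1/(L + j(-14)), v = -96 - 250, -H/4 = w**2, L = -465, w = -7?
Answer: 15936858/235 ≈ 67816.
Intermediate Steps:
H = -196 (H = -4*(-7)**2 = -4*49 = -196)
v = -346
B = -1/470 (B = 1/(-465 - 5) = 1/(-470) = -1/470 ≈ -0.0021277)
H*(B + v) = -196*(-1/470 - 346) = -196*(-162621/470) = 15936858/235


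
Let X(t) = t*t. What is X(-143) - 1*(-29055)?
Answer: 49504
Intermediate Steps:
X(t) = t²
X(-143) - 1*(-29055) = (-143)² - 1*(-29055) = 20449 + 29055 = 49504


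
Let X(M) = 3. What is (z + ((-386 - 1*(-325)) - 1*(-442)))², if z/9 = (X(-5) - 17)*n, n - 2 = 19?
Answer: 5130225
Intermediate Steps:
n = 21 (n = 2 + 19 = 21)
z = -2646 (z = 9*((3 - 17)*21) = 9*(-14*21) = 9*(-294) = -2646)
(z + ((-386 - 1*(-325)) - 1*(-442)))² = (-2646 + ((-386 - 1*(-325)) - 1*(-442)))² = (-2646 + ((-386 + 325) + 442))² = (-2646 + (-61 + 442))² = (-2646 + 381)² = (-2265)² = 5130225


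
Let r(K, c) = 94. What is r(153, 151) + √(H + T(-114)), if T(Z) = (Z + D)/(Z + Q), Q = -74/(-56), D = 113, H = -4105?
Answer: 94 + I*√40861184285/3155 ≈ 94.0 + 64.07*I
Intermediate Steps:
Q = 37/28 (Q = -74*(-1/56) = 37/28 ≈ 1.3214)
T(Z) = (113 + Z)/(37/28 + Z) (T(Z) = (Z + 113)/(Z + 37/28) = (113 + Z)/(37/28 + Z))
r(153, 151) + √(H + T(-114)) = 94 + √(-4105 + 28*(113 - 114)/(37 + 28*(-114))) = 94 + √(-4105 + 28*(-1)/(37 - 3192)) = 94 + √(-4105 + 28*(-1)/(-3155)) = 94 + √(-4105 + 28*(-1/3155)*(-1)) = 94 + √(-4105 + 28/3155) = 94 + √(-12951247/3155) = 94 + I*√40861184285/3155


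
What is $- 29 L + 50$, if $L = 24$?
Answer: $-646$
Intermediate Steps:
$- 29 L + 50 = \left(-29\right) 24 + 50 = -696 + 50 = -646$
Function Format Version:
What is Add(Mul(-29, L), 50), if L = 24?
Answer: -646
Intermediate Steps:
Add(Mul(-29, L), 50) = Add(Mul(-29, 24), 50) = Add(-696, 50) = -646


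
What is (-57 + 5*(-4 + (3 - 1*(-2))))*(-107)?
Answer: 5564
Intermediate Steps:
(-57 + 5*(-4 + (3 - 1*(-2))))*(-107) = (-57 + 5*(-4 + (3 + 2)))*(-107) = (-57 + 5*(-4 + 5))*(-107) = (-57 + 5*1)*(-107) = (-57 + 5)*(-107) = -52*(-107) = 5564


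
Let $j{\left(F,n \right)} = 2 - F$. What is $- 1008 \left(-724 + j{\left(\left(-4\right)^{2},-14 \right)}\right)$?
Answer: $743904$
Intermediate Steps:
$- 1008 \left(-724 + j{\left(\left(-4\right)^{2},-14 \right)}\right) = - 1008 \left(-724 + \left(2 - \left(-4\right)^{2}\right)\right) = - 1008 \left(-724 + \left(2 - 16\right)\right) = - 1008 \left(-724 - 14\right) = \left(-1008\right) \left(-738\right) = 743904$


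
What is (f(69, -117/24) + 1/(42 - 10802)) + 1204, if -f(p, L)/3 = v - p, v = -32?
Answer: 16215319/10760 ≈ 1507.0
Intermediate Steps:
f(p, L) = 96 + 3*p (f(p, L) = -3*(-32 - p) = 96 + 3*p)
(f(69, -117/24) + 1/(42 - 10802)) + 1204 = ((96 + 3*69) + 1/(42 - 10802)) + 1204 = ((96 + 207) + 1/(-10760)) + 1204 = (303 - 1/10760) + 1204 = 3260279/10760 + 1204 = 16215319/10760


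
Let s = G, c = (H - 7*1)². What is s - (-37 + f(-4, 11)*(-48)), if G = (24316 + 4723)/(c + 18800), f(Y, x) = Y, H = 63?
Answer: -3371041/21936 ≈ -153.68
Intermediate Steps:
c = 3136 (c = (63 - 7*1)² = (63 - 7)² = 56² = 3136)
G = 29039/21936 (G = (24316 + 4723)/(3136 + 18800) = 29039/21936 ≈ 1.3238)
s = 29039/21936 ≈ 1.3238
s - (-37 + f(-4, 11)*(-48)) = 29039/21936 - (-37 - 4*(-48)) = 29039/21936 - (-37 + 192) = 29039/21936 - 1*155 = 29039/21936 - 155 = -3371041/21936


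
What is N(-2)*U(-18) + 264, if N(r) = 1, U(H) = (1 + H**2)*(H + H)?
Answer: -11436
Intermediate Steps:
U(H) = 2*H*(1 + H**2) (U(H) = (1 + H**2)*(2*H) = 2*H*(1 + H**2))
N(-2)*U(-18) + 264 = 1*(2*(-18)*(1 + (-18)**2)) + 264 = 1*(2*(-18)*(1 + 324)) + 264 = 1*(2*(-18)*325) + 264 = 1*(-11700) + 264 = -11700 + 264 = -11436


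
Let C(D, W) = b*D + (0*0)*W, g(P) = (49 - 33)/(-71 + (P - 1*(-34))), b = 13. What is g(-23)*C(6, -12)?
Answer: -104/5 ≈ -20.800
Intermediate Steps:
g(P) = 16/(-37 + P) (g(P) = 16/(-71 + (P + 34)) = 16/(-71 + (34 + P)) = 16/(-37 + P))
C(D, W) = 13*D (C(D, W) = 13*D + (0*0)*W = 13*D + 0*W = 13*D + 0 = 13*D)
g(-23)*C(6, -12) = (16/(-37 - 23))*(13*6) = (16/(-60))*78 = (16*(-1/60))*78 = -4/15*78 = -104/5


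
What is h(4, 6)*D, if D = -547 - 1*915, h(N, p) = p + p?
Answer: -17544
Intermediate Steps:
h(N, p) = 2*p
D = -1462 (D = -547 - 915 = -1462)
h(4, 6)*D = (2*6)*(-1462) = 12*(-1462) = -17544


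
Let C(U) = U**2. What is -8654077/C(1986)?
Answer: -8654077/3944196 ≈ -2.1941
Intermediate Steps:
-8654077/C(1986) = -8654077/(1986**2) = -8654077/3944196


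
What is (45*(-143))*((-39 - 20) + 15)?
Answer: 283140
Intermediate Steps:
(45*(-143))*((-39 - 20) + 15) = -6435*(-59 + 15) = -6435*(-44) = 283140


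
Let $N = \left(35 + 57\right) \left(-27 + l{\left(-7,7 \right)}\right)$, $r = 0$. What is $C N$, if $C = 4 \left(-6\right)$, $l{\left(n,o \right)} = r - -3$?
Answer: $52992$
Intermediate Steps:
$l{\left(n,o \right)} = 3$ ($l{\left(n,o \right)} = 0 - -3 = 0 + 3 = 3$)
$C = -24$
$N = -2208$ ($N = \left(35 + 57\right) \left(-27 + 3\right) = 92 \left(-24\right) = -2208$)
$C N = \left(-24\right) \left(-2208\right) = 52992$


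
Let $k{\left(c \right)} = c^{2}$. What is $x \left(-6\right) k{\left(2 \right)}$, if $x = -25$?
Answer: $600$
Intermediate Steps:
$x \left(-6\right) k{\left(2 \right)} = \left(-25\right) \left(-6\right) 2^{2} = 150 \cdot 4 = 600$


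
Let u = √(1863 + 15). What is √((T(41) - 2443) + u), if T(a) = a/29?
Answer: √(-2053374 + 841*√1878)/29 ≈ 48.972*I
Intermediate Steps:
T(a) = a/29 (T(a) = a*(1/29) = a/29)
u = √1878 ≈ 43.336
√((T(41) - 2443) + u) = √(((1/29)*41 - 2443) + √1878) = √((41/29 - 2443) + √1878) = √(-70806/29 + √1878)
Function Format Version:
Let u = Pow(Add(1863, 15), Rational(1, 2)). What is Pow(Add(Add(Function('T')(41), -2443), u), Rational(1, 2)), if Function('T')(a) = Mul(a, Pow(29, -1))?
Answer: Mul(Rational(1, 29), Pow(Add(-2053374, Mul(841, Pow(1878, Rational(1, 2)))), Rational(1, 2))) ≈ Mul(48.972, I)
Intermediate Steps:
Function('T')(a) = Mul(Rational(1, 29), a) (Function('T')(a) = Mul(a, Rational(1, 29)) = Mul(Rational(1, 29), a))
u = Pow(1878, Rational(1, 2)) ≈ 43.336
Pow(Add(Add(Function('T')(41), -2443), u), Rational(1, 2)) = Pow(Add(Add(Mul(Rational(1, 29), 41), -2443), Pow(1878, Rational(1, 2))), Rational(1, 2)) = Pow(Add(Add(Rational(41, 29), -2443), Pow(1878, Rational(1, 2))), Rational(1, 2)) = Pow(Add(Rational(-70806, 29), Pow(1878, Rational(1, 2))), Rational(1, 2))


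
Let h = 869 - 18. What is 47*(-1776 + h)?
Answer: -43475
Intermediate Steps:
h = 851 (h = 869 - 1*18 = 869 - 18 = 851)
47*(-1776 + h) = 47*(-1776 + 851) = 47*(-925) = -43475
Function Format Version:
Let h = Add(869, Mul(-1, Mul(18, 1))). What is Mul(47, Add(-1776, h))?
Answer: -43475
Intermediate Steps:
h = 851 (h = Add(869, Mul(-1, 18)) = Add(869, -18) = 851)
Mul(47, Add(-1776, h)) = Mul(47, Add(-1776, 851)) = Mul(47, -925) = -43475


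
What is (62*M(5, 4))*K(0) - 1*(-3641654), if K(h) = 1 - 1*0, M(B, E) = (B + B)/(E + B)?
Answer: 32775506/9 ≈ 3.6417e+6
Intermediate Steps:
M(B, E) = 2*B/(B + E) (M(B, E) = (2*B)/(B + E) = 2*B/(B + E))
K(h) = 1 (K(h) = 1 + 0 = 1)
(62*M(5, 4))*K(0) - 1*(-3641654) = (62*(2*5/(5 + 4)))*1 - 1*(-3641654) = (62*(2*5/9))*1 + 3641654 = (62*(2*5*(1/9)))*1 + 3641654 = (62*(10/9))*1 + 3641654 = (620/9)*1 + 3641654 = 620/9 + 3641654 = 32775506/9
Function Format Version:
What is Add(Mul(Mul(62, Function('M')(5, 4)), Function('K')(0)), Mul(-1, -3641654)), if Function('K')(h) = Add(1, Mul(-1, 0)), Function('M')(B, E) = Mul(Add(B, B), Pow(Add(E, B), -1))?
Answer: Rational(32775506, 9) ≈ 3.6417e+6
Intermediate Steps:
Function('M')(B, E) = Mul(2, B, Pow(Add(B, E), -1)) (Function('M')(B, E) = Mul(Mul(2, B), Pow(Add(B, E), -1)) = Mul(2, B, Pow(Add(B, E), -1)))
Function('K')(h) = 1 (Function('K')(h) = Add(1, 0) = 1)
Add(Mul(Mul(62, Function('M')(5, 4)), Function('K')(0)), Mul(-1, -3641654)) = Add(Mul(Mul(62, Mul(2, 5, Pow(Add(5, 4), -1))), 1), Mul(-1, -3641654)) = Add(Mul(Mul(62, Mul(2, 5, Pow(9, -1))), 1), 3641654) = Add(Mul(Mul(62, Mul(2, 5, Rational(1, 9))), 1), 3641654) = Add(Mul(Mul(62, Rational(10, 9)), 1), 3641654) = Add(Mul(Rational(620, 9), 1), 3641654) = Add(Rational(620, 9), 3641654) = Rational(32775506, 9)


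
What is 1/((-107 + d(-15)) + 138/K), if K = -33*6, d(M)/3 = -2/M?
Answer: -165/17704 ≈ -0.0093199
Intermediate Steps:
d(M) = -6/M (d(M) = 3*(-2/M) = -6/M)
K = -198
1/((-107 + d(-15)) + 138/K) = 1/((-107 - 6/(-15)) + 138/(-198)) = 1/((-107 - 6*(-1/15)) + 138*(-1/198)) = 1/((-107 + ⅖) - 23/33) = 1/(-533/5 - 23/33) = 1/(-17704/165) = -165/17704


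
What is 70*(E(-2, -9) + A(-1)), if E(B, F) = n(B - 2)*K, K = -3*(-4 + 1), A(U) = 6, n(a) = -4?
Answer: -2100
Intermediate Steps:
K = 9 (K = -3*(-3) = 9)
E(B, F) = -36 (E(B, F) = -4*9 = -36)
70*(E(-2, -9) + A(-1)) = 70*(-36 + 6) = 70*(-30) = -2100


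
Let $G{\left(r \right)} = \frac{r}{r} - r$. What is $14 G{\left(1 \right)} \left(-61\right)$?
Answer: $0$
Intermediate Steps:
$G{\left(r \right)} = 1 - r$
$14 G{\left(1 \right)} \left(-61\right) = 14 \left(1 - 1\right) \left(-61\right) = 14 \cdot 0 \left(-61\right) = 0 \left(-61\right) = 0$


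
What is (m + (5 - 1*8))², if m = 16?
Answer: 169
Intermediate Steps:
(m + (5 - 1*8))² = (16 + (5 - 1*8))² = (16 + (5 - 8))² = (16 - 3)² = 13² = 169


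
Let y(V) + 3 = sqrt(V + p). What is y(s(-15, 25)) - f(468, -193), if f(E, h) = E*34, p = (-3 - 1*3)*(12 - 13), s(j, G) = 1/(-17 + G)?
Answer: -15915 + 7*sqrt(2)/4 ≈ -15913.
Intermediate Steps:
p = 6 (p = (-3 - 3)*(-1) = -6*(-1) = 6)
f(E, h) = 34*E
y(V) = -3 + sqrt(6 + V) (y(V) = -3 + sqrt(V + 6) = -3 + sqrt(6 + V))
y(s(-15, 25)) - f(468, -193) = (-3 + sqrt(6 + 1/(-17 + 25))) - 34*468 = (-3 + sqrt(6 + 1/8)) - 1*15912 = (-3 + sqrt(6 + 1/8)) - 15912 = (-3 + sqrt(49/8)) - 15912 = (-3 + 7*sqrt(2)/4) - 15912 = -15915 + 7*sqrt(2)/4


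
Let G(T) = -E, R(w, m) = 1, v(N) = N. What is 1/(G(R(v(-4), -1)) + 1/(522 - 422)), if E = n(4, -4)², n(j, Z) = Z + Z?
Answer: -100/6399 ≈ -0.015627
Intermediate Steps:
n(j, Z) = 2*Z
E = 64 (E = (2*(-4))² = (-8)² = 64)
G(T) = -64 (G(T) = -1*64 = -64)
1/(G(R(v(-4), -1)) + 1/(522 - 422)) = 1/(-64 + 1/(522 - 422)) = 1/(-64 + 1/100) = 1/(-6399/100) = -100/6399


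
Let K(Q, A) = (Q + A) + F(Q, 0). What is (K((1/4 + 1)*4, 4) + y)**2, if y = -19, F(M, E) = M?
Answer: 25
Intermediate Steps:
K(Q, A) = A + 2*Q (K(Q, A) = (Q + A) + Q = (A + Q) + Q = A + 2*Q)
(K((1/4 + 1)*4, 4) + y)**2 = ((4 + 2*((1/4 + 1)*4)) - 19)**2 = ((4 + 2*((5/4)*4)) - 19)**2 = ((4 + 2*5) - 19)**2 = ((4 + 10) - 19)**2 = (14 - 19)**2 = (-5)**2 = 25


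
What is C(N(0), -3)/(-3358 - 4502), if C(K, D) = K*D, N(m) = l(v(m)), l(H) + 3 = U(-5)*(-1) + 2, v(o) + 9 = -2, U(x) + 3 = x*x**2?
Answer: 127/2620 ≈ 0.048473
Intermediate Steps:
U(x) = -3 + x**3 (U(x) = -3 + x*x**2 = -3 + x**3)
v(o) = -11 (v(o) = -9 - 2 = -11)
l(H) = 127 (l(H) = -3 + ((-3 + (-5)**3)*(-1) + 2) = -3 + ((-3 - 125)*(-1) + 2) = -3 + (-128*(-1) + 2) = -3 + (128 + 2) = -3 + 130 = 127)
N(m) = 127
C(K, D) = D*K
C(N(0), -3)/(-3358 - 4502) = (-3*127)/(-3358 - 4502) = -381/(-7860) = -1/7860*(-381) = 127/2620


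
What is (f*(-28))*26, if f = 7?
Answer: -5096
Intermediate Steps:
(f*(-28))*26 = (7*(-28))*26 = -196*26 = -5096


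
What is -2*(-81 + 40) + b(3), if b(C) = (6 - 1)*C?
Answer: 97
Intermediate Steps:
b(C) = 5*C
-2*(-81 + 40) + b(3) = -2*(-81 + 40) + 5*3 = -2*(-41) + 15 = 82 + 15 = 97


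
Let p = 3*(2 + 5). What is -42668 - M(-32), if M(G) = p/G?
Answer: -1365355/32 ≈ -42667.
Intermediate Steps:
p = 21 (p = 3*7 = 21)
M(G) = 21/G
-42668 - M(-32) = -42668 - 21/(-32) = -42668 - 21*(-1)/32 = -42668 - 1*(-21/32) = -42668 + 21/32 = -1365355/32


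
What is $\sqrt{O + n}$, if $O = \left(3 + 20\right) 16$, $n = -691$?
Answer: $i \sqrt{323} \approx 17.972 i$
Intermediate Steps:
$O = 368$ ($O = 23 \cdot 16 = 368$)
$\sqrt{O + n} = \sqrt{368 - 691} = \sqrt{-323} = i \sqrt{323}$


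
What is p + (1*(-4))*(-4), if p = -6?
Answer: 10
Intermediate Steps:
p + (1*(-4))*(-4) = -6 + (1*(-4))*(-4) = -6 - 4*(-4) = -6 + 16 = 10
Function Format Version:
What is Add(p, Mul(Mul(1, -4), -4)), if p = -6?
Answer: 10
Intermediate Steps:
Add(p, Mul(Mul(1, -4), -4)) = Add(-6, Mul(Mul(1, -4), -4)) = Add(-6, Mul(-4, -4)) = Add(-6, 16) = 10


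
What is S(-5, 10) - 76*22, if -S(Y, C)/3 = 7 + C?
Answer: -1723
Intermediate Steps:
S(Y, C) = -21 - 3*C (S(Y, C) = -3*(7 + C) = -21 - 3*C)
S(-5, 10) - 76*22 = (-21 - 3*10) - 76*22 = (-21 - 30) - 1672 = -51 - 1672 = -1723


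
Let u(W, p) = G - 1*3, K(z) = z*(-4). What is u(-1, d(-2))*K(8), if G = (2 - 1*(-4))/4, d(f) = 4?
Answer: 48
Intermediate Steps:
K(z) = -4*z
G = 3/2 (G = (2 + 4)*(¼) = 6*(¼) = 3/2 ≈ 1.5000)
u(W, p) = -3/2 (u(W, p) = 3/2 - 1*3 = 3/2 - 3 = -3/2)
u(-1, d(-2))*K(8) = -(-6)*8 = -3/2*(-32) = 48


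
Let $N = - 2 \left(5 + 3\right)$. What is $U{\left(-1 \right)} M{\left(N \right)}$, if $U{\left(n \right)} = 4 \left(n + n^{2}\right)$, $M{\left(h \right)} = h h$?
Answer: $0$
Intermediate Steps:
$N = -16$ ($N = \left(-2\right) 8 = -16$)
$M{\left(h \right)} = h^{2}$
$U{\left(n \right)} = 4 n + 4 n^{2}$
$U{\left(-1 \right)} M{\left(N \right)} = 4 \left(-1\right) \left(1 - 1\right) \left(-16\right)^{2} = 4 \left(-1\right) 0 \cdot 256 = 0 \cdot 256 = 0$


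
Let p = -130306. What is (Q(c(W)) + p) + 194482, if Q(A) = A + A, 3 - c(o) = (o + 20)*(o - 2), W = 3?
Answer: 64136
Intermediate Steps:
c(o) = 3 - (-2 + o)*(20 + o) (c(o) = 3 - (o + 20)*(o - 2) = 3 - (20 + o)*(-2 + o) = 3 - (-2 + o)*(20 + o))
Q(A) = 2*A
(Q(c(W)) + p) + 194482 = (2*(43 - 1*3² - 18*3) - 130306) + 194482 = (2*(43 - 1*9 - 54) - 130306) + 194482 = (2*(43 - 9 - 54) - 130306) + 194482 = (2*(-20) - 130306) + 194482 = (-40 - 130306) + 194482 = -130346 + 194482 = 64136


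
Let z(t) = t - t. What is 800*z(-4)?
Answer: 0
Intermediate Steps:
z(t) = 0
800*z(-4) = 800*0 = 0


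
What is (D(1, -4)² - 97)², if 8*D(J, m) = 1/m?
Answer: 9865852929/1048576 ≈ 9408.8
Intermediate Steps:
D(J, m) = 1/(8*m) (D(J, m) = (1/m)/8 = 1/(8*m))
(D(1, -4)² - 97)² = (((⅛)/(-4))² - 97)² = (((⅛)*(-¼))² - 97)² = ((-1/32)² - 97)² = (1/1024 - 97)² = (-99327/1024)² = 9865852929/1048576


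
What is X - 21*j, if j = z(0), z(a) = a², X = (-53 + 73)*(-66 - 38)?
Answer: -2080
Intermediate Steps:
X = -2080 (X = 20*(-104) = -2080)
j = 0 (j = 0² = 0)
X - 21*j = -2080 - 21*0 = -2080 + 0 = -2080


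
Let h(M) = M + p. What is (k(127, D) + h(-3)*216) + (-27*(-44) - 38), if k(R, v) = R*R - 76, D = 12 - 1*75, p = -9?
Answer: 14611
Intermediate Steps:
h(M) = -9 + M (h(M) = M - 9 = -9 + M)
D = -63 (D = 12 - 75 = -63)
k(R, v) = -76 + R² (k(R, v) = R² - 76 = -76 + R²)
(k(127, D) + h(-3)*216) + (-27*(-44) - 38) = ((-76 + 127²) + (-9 - 3)*216) + (-27*(-44) - 38) = ((-76 + 16129) - 12*216) + (1188 - 38) = (16053 - 2592) + 1150 = 13461 + 1150 = 14611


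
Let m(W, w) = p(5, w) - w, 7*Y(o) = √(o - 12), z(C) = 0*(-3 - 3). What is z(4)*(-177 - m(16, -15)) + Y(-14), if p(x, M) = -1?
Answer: I*√26/7 ≈ 0.72843*I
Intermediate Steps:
z(C) = 0 (z(C) = 0*(-6) = 0)
Y(o) = √(-12 + o)/7 (Y(o) = √(o - 12)/7 = √(-12 + o)/7)
m(W, w) = -1 - w
z(4)*(-177 - m(16, -15)) + Y(-14) = 0*(-177 - (-1 - 1*(-15))) + √(-12 - 14)/7 = 0*(-177 - (-1 + 15)) + √(-26)/7 = 0*(-177 - 1*14) + (I*√26)/7 = 0*(-177 - 14) + I*√26/7 = 0*(-191) + I*√26/7 = 0 + I*√26/7 = I*√26/7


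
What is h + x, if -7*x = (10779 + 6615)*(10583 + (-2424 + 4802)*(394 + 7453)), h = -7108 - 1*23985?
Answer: -324759225757/7 ≈ -4.6394e+10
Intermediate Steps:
h = -31093 (h = -7108 - 23985 = -31093)
x = -324759008106/7 (x = -(10779 + 6615)*(10583 + (-2424 + 4802)*(394 + 7453))/7 = -17394*(10583 + 2378*7847)/7 = -17394*(10583 + 18660166)/7 = -17394*18670749/7 = -1/7*324759008106 = -324759008106/7 ≈ -4.6394e+10)
h + x = -31093 - 324759008106/7 = -324759225757/7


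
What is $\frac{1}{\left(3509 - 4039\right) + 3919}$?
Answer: $\frac{1}{3389} \approx 0.00029507$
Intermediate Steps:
$\frac{1}{\left(3509 - 4039\right) + 3919} = \frac{1}{-530 + 3919} = \frac{1}{3389}$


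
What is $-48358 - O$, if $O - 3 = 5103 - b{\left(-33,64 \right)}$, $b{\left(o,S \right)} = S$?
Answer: $-53400$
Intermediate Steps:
$O = 5042$ ($O = 3 + \left(5103 - 64\right) = 3 + 5039 = 5042$)
$-48358 - O = -48358 - 5042 = -53400$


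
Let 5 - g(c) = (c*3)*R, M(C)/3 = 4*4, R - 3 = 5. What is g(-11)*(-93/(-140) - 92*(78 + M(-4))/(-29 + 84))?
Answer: -87035757/1540 ≈ -56517.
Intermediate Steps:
R = 8 (R = 3 + 5 = 8)
M(C) = 48 (M(C) = 3*(4*4) = 3*16 = 48)
g(c) = 5 - 24*c (g(c) = 5 - c*3*8 = 5 - 3*c*8 = 5 - 24*c)
g(-11)*(-93/(-140) - 92*(78 + M(-4))/(-29 + 84)) = (5 - 24*(-11))*(-93/(-140) - 92*(78 + 48)/(-29 + 84)) = (5 + 264)*(-93*(-1/140) - 92/(55/126)) = 269*(93/140 - 92/(55*(1/126))) = 269*(93/140 - 92/55/126) = 269*(93/140 - 92*126/55) = 269*(93/140 - 11592/55) = 269*(-323553/1540) = -87035757/1540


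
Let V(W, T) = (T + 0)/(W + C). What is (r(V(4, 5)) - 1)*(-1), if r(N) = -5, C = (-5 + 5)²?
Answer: 6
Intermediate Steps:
C = 0 (C = 0² = 0)
V(W, T) = T/W (V(W, T) = (T + 0)/(W + 0) = T/W)
(r(V(4, 5)) - 1)*(-1) = (-5 - 1)*(-1) = -6*(-1) = 6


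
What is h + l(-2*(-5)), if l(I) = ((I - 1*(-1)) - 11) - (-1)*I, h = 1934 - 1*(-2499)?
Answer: 4443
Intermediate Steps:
h = 4433 (h = 1934 + 2499 = 4433)
l(I) = -10 + 2*I (l(I) = ((I + 1) - 11) + I = ((1 + I) - 11) + I = (-10 + I) + I = -10 + 2*I)
h + l(-2*(-5)) = 4433 + (-10 + 2*(-2*(-5))) = 4433 + (-10 + 2*10) = 4433 + (-10 + 20) = 4433 + 10 = 4443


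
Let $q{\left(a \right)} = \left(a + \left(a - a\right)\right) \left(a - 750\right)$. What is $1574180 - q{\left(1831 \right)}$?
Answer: $-405131$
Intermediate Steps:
$q{\left(a \right)} = a \left(-750 + a\right)$ ($q{\left(a \right)} = \left(a + 0\right) \left(-750 + a\right) = a \left(-750 + a\right)$)
$1574180 - q{\left(1831 \right)} = 1574180 - 1831 \left(-750 + 1831\right) = 1574180 - 1831 \cdot 1081 = 1574180 - 1979311 = -405131$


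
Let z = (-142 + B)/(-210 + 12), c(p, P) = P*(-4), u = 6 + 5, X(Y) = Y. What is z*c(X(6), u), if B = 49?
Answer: -62/3 ≈ -20.667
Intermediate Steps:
u = 11
c(p, P) = -4*P
z = 31/66 (z = (-142 + 49)/(-210 + 12) = -93/(-198) = -93*(-1/198) = 31/66 ≈ 0.46970)
z*c(X(6), u) = 31*(-4*11)/66 = (31/66)*(-44) = -62/3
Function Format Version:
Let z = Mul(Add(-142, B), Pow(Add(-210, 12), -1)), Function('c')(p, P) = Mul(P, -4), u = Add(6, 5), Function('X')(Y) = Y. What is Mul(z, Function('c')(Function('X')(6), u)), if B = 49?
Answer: Rational(-62, 3) ≈ -20.667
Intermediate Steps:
u = 11
Function('c')(p, P) = Mul(-4, P)
z = Rational(31, 66) (z = Mul(Add(-142, 49), Pow(Add(-210, 12), -1)) = Mul(-93, Pow(-198, -1)) = Mul(-93, Rational(-1, 198)) = Rational(31, 66) ≈ 0.46970)
Mul(z, Function('c')(Function('X')(6), u)) = Mul(Rational(31, 66), Mul(-4, 11)) = Mul(Rational(31, 66), -44) = Rational(-62, 3)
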